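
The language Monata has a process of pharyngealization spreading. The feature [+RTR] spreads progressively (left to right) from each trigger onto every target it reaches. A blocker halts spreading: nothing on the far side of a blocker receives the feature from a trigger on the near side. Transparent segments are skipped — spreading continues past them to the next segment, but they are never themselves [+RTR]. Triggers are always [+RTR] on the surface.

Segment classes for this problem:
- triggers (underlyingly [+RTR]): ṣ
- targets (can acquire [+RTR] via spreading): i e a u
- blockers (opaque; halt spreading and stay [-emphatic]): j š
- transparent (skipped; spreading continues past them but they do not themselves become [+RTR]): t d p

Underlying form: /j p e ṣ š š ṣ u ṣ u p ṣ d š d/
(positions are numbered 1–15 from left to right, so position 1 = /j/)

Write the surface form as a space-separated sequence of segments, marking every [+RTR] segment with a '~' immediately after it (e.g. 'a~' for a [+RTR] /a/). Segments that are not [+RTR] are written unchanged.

j p e ṣ~ š š ṣ~ u~ ṣ~ u~ p ṣ~ d š d

From /ṣ/ at 4 rightward: 5 /š/ blocks.
From /ṣ/ at 7 rightward: 8 /u/ → [+RTR]; 9 /ṣ/ is itself a trigger — this domain ends here.
From /ṣ/ at 9 rightward: 10 /u/ → [+RTR]; 11 /p/ transparent; 12 /ṣ/ is itself a trigger — this domain ends here.
From /ṣ/ at 12 rightward: 13 /d/ transparent; 14 /š/ blocks.
Target with no active source: position 3 stays [-emphatic].
[+RTR] positions on the surface: 4 7 8 9 10 12.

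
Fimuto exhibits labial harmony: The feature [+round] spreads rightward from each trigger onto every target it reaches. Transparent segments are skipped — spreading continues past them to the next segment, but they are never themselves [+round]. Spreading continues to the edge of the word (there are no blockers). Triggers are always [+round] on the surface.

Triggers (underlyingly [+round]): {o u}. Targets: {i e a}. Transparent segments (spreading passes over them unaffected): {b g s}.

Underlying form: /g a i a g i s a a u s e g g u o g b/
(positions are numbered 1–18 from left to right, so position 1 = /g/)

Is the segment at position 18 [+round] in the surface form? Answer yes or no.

From /u/ at 10 rightward: 11 /s/ transparent; 12 /e/ → [+round]; 13 /g/ transparent; 14 /g/ transparent; 15 /u/ is itself a trigger — this domain ends here.
From /u/ at 15 rightward: 16 /o/ is itself a trigger — this domain ends here.
From /o/ at 16 rightward: 17 /g/ transparent; 18 /b/ transparent; word edge.
Targets with no active source: positions 2 3 4 6 8 9 stay [-round].
[+round] positions on the surface: 10 12 15 16.

no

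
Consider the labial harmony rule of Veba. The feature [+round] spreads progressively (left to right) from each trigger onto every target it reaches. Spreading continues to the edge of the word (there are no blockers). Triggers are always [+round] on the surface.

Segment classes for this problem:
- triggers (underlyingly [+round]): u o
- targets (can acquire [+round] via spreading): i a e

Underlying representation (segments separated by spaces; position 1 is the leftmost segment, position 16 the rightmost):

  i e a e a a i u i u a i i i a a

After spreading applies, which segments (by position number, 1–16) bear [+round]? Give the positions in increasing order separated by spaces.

8 9 10 11 12 13 14 15 16

From /u/ at 8 rightward: 9 /i/ → [+round]; 10 /u/ is itself a trigger — this domain ends here.
From /u/ at 10 rightward: 11 /a/ → [+round]; 12 /i/ → [+round]; 13 /i/ → [+round]; 14 /i/ → [+round]; 15 /a/ → [+round]; 16 /a/ → [+round]; word edge.
Targets with no active source: positions 1 2 3 4 5 6 7 stay [-round].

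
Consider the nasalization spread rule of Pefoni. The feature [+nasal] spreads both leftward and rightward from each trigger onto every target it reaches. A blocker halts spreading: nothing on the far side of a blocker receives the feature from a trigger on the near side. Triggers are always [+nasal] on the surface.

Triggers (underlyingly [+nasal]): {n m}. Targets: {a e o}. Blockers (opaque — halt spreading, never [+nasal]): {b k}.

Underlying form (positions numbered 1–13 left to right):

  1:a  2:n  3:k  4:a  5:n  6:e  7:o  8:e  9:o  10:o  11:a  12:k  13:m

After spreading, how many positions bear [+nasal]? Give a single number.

From /n/ at 2 rightward: 3 /k/ blocks.
From /n/ at 2 leftward: 1 /a/ → [+nasal]; word edge.
From /n/ at 5 rightward: 6 /e/ → [+nasal]; 7 /o/ → [+nasal]; 8 /e/ → [+nasal]; 9 /o/ → [+nasal]; 10 /o/ → [+nasal]; 11 /a/ → [+nasal]; 12 /k/ blocks.
From /n/ at 5 leftward: 4 /a/ → [+nasal]; 3 /k/ blocks.
From /m/ at 13 rightward: word edge.
From /m/ at 13 leftward: 12 /k/ blocks.
[+nasal] positions on the surface: 1 2 4 5 6 7 8 9 10 11 13.

11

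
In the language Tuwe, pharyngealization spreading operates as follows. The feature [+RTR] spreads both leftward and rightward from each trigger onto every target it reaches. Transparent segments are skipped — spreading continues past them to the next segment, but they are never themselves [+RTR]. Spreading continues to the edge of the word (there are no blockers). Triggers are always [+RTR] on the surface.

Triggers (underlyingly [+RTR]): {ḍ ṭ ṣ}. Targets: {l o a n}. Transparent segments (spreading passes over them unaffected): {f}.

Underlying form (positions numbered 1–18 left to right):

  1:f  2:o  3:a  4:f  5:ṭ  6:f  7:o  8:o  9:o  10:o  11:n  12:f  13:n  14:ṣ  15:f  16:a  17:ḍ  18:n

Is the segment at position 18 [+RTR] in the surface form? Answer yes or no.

From /ṭ/ at 5 rightward: 6 /f/ transparent; 7 /o/ → [+RTR]; 8 /o/ → [+RTR]; 9 /o/ → [+RTR]; 10 /o/ → [+RTR]; 11 /n/ → [+RTR]; 12 /f/ transparent; 13 /n/ → [+RTR]; 14 /ṣ/ is itself a trigger — this domain ends here.
From /ṭ/ at 5 leftward: 4 /f/ transparent; 3 /a/ → [+RTR]; 2 /o/ → [+RTR]; 1 /f/ transparent; word edge.
From /ṣ/ at 14 rightward: 15 /f/ transparent; 16 /a/ → [+RTR]; 17 /ḍ/ is itself a trigger — this domain ends here.
From /ṣ/ at 14 leftward: 13 /n/ → [+RTR]; 12 /f/ transparent; 11 /n/ → [+RTR]; 10 /o/ → [+RTR]; 9 /o/ → [+RTR]; 8 /o/ → [+RTR]; 7 /o/ → [+RTR]; 6 /f/ transparent; 5 /ṭ/ is itself a trigger — this domain ends here.
From /ḍ/ at 17 rightward: 18 /n/ → [+RTR]; word edge.
From /ḍ/ at 17 leftward: 16 /a/ → [+RTR]; 15 /f/ transparent; 14 /ṣ/ is itself a trigger — this domain ends here.
[+RTR] positions on the surface: 2 3 5 7 8 9 10 11 13 14 16 17 18.

yes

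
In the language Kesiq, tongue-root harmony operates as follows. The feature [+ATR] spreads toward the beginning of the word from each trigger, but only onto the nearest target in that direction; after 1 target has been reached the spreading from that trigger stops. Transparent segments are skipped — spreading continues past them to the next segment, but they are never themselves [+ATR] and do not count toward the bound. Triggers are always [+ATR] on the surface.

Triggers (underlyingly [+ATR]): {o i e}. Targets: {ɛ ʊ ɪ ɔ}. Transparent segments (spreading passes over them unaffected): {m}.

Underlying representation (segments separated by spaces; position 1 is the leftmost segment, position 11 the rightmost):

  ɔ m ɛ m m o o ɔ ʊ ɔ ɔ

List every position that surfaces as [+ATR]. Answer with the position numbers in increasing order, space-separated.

From /o/ at 6 leftward: 5 /m/ transparent; 4 /m/ transparent; 3 /ɛ/ → [+ATR]; bound reached.
From /o/ at 7 leftward: 6 /o/ is itself a trigger — this domain ends here.
Targets with no active source: positions 1 8 9 10 11 stay [-ATR].

3 6 7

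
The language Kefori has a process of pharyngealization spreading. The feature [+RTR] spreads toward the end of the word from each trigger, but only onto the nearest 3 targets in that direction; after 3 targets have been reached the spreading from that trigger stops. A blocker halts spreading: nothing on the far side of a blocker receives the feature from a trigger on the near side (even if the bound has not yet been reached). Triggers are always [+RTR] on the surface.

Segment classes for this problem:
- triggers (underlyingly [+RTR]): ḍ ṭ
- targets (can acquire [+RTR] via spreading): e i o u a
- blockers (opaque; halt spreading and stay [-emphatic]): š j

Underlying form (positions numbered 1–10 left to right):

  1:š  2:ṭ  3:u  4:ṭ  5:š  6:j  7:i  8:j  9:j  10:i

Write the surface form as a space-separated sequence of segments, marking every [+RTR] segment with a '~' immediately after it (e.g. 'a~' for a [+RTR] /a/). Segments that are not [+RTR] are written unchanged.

š ṭ~ u~ ṭ~ š j i j j i

From /ṭ/ at 2 rightward: 3 /u/ → [+RTR]; 4 /ṭ/ is itself a trigger — this domain ends here.
From /ṭ/ at 4 rightward: 5 /š/ blocks.
Targets with no active source: positions 7 10 stay [-emphatic].
[+RTR] positions on the surface: 2 3 4.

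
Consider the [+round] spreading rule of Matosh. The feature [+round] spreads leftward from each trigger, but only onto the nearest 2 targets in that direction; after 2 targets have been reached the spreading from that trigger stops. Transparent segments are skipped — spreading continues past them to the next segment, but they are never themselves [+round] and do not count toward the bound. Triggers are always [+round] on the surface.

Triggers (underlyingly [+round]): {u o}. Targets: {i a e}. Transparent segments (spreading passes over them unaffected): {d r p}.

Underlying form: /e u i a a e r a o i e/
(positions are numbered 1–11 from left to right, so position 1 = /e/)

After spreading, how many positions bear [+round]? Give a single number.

From /u/ at 2 leftward: 1 /e/ → [+round]; word edge.
From /o/ at 9 leftward: 8 /a/ → [+round]; 7 /r/ transparent; 6 /e/ → [+round]; bound reached.
Targets with no active source: positions 3 4 5 10 11 stay [-round].
[+round] positions on the surface: 1 2 6 8 9.

5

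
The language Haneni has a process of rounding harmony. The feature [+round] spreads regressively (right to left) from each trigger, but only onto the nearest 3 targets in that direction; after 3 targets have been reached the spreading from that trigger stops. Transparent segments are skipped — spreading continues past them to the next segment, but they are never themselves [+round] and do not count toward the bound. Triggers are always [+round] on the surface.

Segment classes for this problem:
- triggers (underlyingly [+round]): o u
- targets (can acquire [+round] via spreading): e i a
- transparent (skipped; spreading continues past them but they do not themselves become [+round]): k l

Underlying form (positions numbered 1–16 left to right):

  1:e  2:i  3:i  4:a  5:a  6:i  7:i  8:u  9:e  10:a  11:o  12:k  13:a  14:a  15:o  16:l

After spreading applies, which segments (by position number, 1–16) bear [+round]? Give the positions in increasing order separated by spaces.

From /u/ at 8 leftward: 7 /i/ → [+round]; 6 /i/ → [+round]; 5 /a/ → [+round]; bound reached.
From /o/ at 11 leftward: 10 /a/ → [+round]; 9 /e/ → [+round]; 8 /u/ is itself a trigger — this domain ends here.
From /o/ at 15 leftward: 14 /a/ → [+round]; 13 /a/ → [+round]; 12 /k/ transparent; 11 /o/ is itself a trigger — this domain ends here.
Targets with no active source: positions 1 2 3 4 stay [-round].

5 6 7 8 9 10 11 13 14 15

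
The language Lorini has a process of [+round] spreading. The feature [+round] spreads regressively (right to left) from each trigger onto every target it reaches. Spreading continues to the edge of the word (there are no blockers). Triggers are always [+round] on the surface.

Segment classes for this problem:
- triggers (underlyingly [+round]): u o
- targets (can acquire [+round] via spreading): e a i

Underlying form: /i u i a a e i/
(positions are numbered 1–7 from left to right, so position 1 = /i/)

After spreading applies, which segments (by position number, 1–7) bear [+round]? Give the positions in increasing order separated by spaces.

From /u/ at 2 leftward: 1 /i/ → [+round]; word edge.
Targets with no active source: positions 3 4 5 6 7 stay [-round].

1 2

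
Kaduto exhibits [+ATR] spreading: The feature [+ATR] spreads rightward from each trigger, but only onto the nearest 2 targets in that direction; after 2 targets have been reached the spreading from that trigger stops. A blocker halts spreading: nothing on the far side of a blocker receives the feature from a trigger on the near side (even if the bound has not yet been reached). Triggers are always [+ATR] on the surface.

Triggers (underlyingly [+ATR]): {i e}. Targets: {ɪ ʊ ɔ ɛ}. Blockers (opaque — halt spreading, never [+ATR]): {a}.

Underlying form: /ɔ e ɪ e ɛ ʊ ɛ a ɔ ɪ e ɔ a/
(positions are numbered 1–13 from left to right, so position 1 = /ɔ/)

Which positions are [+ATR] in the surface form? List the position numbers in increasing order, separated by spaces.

From /e/ at 2 rightward: 3 /ɪ/ → [+ATR]; 4 /e/ is itself a trigger — this domain ends here.
From /e/ at 4 rightward: 5 /ɛ/ → [+ATR]; 6 /ʊ/ → [+ATR]; bound reached.
From /e/ at 11 rightward: 12 /ɔ/ → [+ATR]; 13 /a/ blocks.
Targets with no active source: positions 1 7 9 10 stay [-ATR].

2 3 4 5 6 11 12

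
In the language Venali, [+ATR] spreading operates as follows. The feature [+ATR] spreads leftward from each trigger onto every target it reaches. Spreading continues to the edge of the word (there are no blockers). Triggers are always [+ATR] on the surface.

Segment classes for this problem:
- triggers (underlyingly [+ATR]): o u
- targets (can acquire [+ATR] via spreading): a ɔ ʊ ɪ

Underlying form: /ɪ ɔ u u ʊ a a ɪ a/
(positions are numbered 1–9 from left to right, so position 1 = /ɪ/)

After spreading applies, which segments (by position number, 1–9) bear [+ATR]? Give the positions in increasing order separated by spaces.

From /u/ at 3 leftward: 2 /ɔ/ → [+ATR]; 1 /ɪ/ → [+ATR]; word edge.
From /u/ at 4 leftward: 3 /u/ is itself a trigger — this domain ends here.
Targets with no active source: positions 5 6 7 8 9 stay [-ATR].

1 2 3 4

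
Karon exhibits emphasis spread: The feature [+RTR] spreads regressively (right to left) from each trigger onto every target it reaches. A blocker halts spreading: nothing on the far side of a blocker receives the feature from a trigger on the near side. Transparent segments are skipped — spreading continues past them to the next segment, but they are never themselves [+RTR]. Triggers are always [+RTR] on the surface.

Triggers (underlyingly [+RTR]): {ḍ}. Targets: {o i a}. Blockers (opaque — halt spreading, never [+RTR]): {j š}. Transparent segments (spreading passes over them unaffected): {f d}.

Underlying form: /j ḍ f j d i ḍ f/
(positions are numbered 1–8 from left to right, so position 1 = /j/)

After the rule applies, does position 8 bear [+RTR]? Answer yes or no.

no

From /ḍ/ at 2 leftward: 1 /j/ blocks.
From /ḍ/ at 7 leftward: 6 /i/ → [+RTR]; 5 /d/ transparent; 4 /j/ blocks.
[+RTR] positions on the surface: 2 6 7.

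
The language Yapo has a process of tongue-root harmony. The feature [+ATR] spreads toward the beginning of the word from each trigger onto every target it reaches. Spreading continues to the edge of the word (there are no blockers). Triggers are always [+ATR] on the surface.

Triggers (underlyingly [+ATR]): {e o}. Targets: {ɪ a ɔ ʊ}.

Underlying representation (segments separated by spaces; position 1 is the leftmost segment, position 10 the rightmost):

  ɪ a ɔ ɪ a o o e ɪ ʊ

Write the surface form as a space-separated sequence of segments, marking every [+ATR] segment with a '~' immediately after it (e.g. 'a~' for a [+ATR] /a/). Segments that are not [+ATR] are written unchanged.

ɪ~ a~ ɔ~ ɪ~ a~ o~ o~ e~ ɪ ʊ

From /o/ at 6 leftward: 5 /a/ → [+ATR]; 4 /ɪ/ → [+ATR]; 3 /ɔ/ → [+ATR]; 2 /a/ → [+ATR]; 1 /ɪ/ → [+ATR]; word edge.
From /o/ at 7 leftward: 6 /o/ is itself a trigger — this domain ends here.
From /e/ at 8 leftward: 7 /o/ is itself a trigger — this domain ends here.
Targets with no active source: positions 9 10 stay [-ATR].
[+ATR] positions on the surface: 1 2 3 4 5 6 7 8.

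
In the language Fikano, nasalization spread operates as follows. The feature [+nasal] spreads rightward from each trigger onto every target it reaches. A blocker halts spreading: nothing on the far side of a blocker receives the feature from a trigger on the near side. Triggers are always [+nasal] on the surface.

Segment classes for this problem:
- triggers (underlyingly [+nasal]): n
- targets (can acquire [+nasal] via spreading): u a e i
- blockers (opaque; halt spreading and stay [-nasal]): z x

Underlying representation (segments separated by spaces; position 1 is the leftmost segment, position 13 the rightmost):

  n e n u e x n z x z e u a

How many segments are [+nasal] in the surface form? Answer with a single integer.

6

From /n/ at 1 rightward: 2 /e/ → [+nasal]; 3 /n/ is itself a trigger — this domain ends here.
From /n/ at 3 rightward: 4 /u/ → [+nasal]; 5 /e/ → [+nasal]; 6 /x/ blocks.
From /n/ at 7 rightward: 8 /z/ blocks.
Targets with no active source: positions 11 12 13 stay [-nasal].
[+nasal] positions on the surface: 1 2 3 4 5 7.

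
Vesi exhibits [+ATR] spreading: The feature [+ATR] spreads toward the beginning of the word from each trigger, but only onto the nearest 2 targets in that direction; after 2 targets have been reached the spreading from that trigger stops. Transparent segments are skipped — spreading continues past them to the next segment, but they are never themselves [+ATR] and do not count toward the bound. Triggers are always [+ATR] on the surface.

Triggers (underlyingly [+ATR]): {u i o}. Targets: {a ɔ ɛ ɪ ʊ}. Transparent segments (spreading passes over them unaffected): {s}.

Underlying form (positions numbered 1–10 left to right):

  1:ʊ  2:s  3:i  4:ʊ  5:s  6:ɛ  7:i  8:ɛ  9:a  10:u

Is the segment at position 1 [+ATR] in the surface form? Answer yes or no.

yes

From /i/ at 3 leftward: 2 /s/ transparent; 1 /ʊ/ → [+ATR]; word edge.
From /i/ at 7 leftward: 6 /ɛ/ → [+ATR]; 5 /s/ transparent; 4 /ʊ/ → [+ATR]; bound reached.
From /u/ at 10 leftward: 9 /a/ → [+ATR]; 8 /ɛ/ → [+ATR]; bound reached.
[+ATR] positions on the surface: 1 3 4 6 7 8 9 10.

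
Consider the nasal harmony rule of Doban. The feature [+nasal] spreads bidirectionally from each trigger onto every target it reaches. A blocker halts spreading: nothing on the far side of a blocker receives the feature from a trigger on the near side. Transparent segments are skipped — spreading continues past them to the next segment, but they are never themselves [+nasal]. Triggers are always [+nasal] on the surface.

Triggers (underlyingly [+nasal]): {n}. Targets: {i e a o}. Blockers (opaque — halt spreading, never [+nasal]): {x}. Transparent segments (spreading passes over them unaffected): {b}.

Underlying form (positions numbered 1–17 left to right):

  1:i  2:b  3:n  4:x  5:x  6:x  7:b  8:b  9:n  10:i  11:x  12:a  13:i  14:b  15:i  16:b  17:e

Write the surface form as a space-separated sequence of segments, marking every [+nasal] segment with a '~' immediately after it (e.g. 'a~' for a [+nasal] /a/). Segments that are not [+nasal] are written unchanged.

From /n/ at 3 rightward: 4 /x/ blocks.
From /n/ at 3 leftward: 2 /b/ transparent; 1 /i/ → [+nasal]; word edge.
From /n/ at 9 rightward: 10 /i/ → [+nasal]; 11 /x/ blocks.
From /n/ at 9 leftward: 8 /b/ transparent; 7 /b/ transparent; 6 /x/ blocks.
Targets with no active source: positions 12 13 15 17 stay [-nasal].
[+nasal] positions on the surface: 1 3 9 10.

i~ b n~ x x x b b n~ i~ x a i b i b e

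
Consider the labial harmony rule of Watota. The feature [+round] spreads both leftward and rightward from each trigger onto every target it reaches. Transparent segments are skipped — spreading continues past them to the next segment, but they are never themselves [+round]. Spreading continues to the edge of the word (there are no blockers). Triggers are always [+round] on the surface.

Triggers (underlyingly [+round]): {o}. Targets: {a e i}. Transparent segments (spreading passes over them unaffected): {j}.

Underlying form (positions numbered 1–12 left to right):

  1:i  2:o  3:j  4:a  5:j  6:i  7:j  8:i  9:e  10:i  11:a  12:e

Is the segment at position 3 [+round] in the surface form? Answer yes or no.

no

From /o/ at 2 rightward: 3 /j/ transparent; 4 /a/ → [+round]; 5 /j/ transparent; 6 /i/ → [+round]; 7 /j/ transparent; 8 /i/ → [+round]; 9 /e/ → [+round]; 10 /i/ → [+round]; 11 /a/ → [+round]; 12 /e/ → [+round]; word edge.
From /o/ at 2 leftward: 1 /i/ → [+round]; word edge.
[+round] positions on the surface: 1 2 4 6 8 9 10 11 12.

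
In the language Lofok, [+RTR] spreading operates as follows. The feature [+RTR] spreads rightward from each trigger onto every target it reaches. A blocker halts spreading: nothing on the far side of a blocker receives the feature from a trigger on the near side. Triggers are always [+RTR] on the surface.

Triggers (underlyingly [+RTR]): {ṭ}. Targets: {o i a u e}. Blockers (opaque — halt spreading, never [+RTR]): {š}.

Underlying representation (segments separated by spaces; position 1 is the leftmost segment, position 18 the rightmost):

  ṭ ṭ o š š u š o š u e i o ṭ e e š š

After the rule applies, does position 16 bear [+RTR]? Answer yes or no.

From /ṭ/ at 1 rightward: 2 /ṭ/ is itself a trigger — this domain ends here.
From /ṭ/ at 2 rightward: 3 /o/ → [+RTR]; 4 /š/ blocks.
From /ṭ/ at 14 rightward: 15 /e/ → [+RTR]; 16 /e/ → [+RTR]; 17 /š/ blocks.
Targets with no active source: positions 6 8 10 11 12 13 stay [-emphatic].
[+RTR] positions on the surface: 1 2 3 14 15 16.

yes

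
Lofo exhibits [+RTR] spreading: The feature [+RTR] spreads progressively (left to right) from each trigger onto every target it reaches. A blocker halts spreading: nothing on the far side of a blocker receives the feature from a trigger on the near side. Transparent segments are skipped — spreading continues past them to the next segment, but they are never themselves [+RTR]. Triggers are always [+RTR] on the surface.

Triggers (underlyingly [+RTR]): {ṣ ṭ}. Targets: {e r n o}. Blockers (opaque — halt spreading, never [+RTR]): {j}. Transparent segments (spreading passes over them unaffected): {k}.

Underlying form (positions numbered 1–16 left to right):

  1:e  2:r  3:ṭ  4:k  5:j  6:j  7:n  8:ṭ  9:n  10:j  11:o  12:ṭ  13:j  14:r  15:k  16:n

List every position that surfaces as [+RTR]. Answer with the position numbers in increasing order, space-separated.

3 8 9 12

From /ṭ/ at 3 rightward: 4 /k/ transparent; 5 /j/ blocks.
From /ṭ/ at 8 rightward: 9 /n/ → [+RTR]; 10 /j/ blocks.
From /ṭ/ at 12 rightward: 13 /j/ blocks.
Targets with no active source: positions 1 2 7 11 14 16 stay [-emphatic].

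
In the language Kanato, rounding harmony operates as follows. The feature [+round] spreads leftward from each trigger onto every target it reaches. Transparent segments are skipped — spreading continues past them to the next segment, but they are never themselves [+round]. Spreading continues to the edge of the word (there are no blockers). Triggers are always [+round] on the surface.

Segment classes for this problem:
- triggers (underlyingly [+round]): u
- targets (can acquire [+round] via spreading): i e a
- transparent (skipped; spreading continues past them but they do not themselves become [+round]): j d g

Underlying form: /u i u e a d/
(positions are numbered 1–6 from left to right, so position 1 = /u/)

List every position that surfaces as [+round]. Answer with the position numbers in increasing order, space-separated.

From /u/ at 1 leftward: word edge.
From /u/ at 3 leftward: 2 /i/ → [+round]; 1 /u/ is itself a trigger — this domain ends here.
Targets with no active source: positions 4 5 stay [-round].

1 2 3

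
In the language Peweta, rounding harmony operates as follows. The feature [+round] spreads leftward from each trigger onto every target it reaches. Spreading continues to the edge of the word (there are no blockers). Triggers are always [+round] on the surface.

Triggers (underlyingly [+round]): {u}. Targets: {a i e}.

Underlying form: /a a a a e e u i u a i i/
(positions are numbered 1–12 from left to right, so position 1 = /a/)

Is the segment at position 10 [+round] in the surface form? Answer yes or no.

From /u/ at 7 leftward: 6 /e/ → [+round]; 5 /e/ → [+round]; 4 /a/ → [+round]; 3 /a/ → [+round]; 2 /a/ → [+round]; 1 /a/ → [+round]; word edge.
From /u/ at 9 leftward: 8 /i/ → [+round]; 7 /u/ is itself a trigger — this domain ends here.
Targets with no active source: positions 10 11 12 stay [-round].
[+round] positions on the surface: 1 2 3 4 5 6 7 8 9.

no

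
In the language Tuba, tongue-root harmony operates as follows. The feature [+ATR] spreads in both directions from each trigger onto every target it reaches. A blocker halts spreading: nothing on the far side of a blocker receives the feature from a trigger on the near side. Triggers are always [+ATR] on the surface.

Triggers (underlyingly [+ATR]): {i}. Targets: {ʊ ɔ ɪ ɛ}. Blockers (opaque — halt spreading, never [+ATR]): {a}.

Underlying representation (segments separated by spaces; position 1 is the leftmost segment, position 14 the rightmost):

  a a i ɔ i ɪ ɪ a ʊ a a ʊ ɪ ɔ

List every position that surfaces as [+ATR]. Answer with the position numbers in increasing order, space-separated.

3 4 5 6 7

From /i/ at 3 rightward: 4 /ɔ/ → [+ATR]; 5 /i/ is itself a trigger — this domain ends here.
From /i/ at 3 leftward: 2 /a/ blocks.
From /i/ at 5 rightward: 6 /ɪ/ → [+ATR]; 7 /ɪ/ → [+ATR]; 8 /a/ blocks.
From /i/ at 5 leftward: 4 /ɔ/ → [+ATR]; 3 /i/ is itself a trigger — this domain ends here.
Targets with no active source: positions 9 12 13 14 stay [-ATR].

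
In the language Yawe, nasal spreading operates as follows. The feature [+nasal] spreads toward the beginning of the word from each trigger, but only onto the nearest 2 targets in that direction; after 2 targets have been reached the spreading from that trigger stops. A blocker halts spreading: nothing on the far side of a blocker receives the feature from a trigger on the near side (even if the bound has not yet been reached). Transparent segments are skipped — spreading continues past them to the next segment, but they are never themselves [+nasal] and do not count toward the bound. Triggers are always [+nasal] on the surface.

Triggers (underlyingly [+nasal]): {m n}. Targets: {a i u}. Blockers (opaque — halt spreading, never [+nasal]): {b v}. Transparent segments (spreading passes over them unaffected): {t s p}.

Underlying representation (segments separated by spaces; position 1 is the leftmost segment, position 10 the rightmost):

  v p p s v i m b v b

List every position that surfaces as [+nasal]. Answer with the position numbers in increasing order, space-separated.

From /m/ at 7 leftward: 6 /i/ → [+nasal]; 5 /v/ blocks.

6 7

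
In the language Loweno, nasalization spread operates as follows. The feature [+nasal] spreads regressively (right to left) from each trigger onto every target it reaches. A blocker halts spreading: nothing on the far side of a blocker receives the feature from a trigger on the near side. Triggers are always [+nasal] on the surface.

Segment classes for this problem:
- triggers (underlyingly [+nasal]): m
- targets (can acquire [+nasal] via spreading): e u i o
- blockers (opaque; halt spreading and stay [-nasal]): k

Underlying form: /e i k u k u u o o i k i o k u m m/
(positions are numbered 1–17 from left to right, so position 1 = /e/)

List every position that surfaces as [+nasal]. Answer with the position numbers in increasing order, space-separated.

From /m/ at 16 leftward: 15 /u/ → [+nasal]; 14 /k/ blocks.
From /m/ at 17 leftward: 16 /m/ is itself a trigger — this domain ends here.
Targets with no active source: positions 1 2 4 6 7 8 9 10 12 13 stay [-nasal].

15 16 17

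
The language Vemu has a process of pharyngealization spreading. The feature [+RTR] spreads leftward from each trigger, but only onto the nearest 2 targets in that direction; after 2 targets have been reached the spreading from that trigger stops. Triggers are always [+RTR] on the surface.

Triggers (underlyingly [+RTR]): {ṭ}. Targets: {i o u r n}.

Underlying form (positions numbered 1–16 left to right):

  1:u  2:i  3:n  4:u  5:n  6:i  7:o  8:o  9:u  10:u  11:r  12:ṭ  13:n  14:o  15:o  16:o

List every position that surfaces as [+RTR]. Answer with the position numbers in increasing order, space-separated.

From /ṭ/ at 12 leftward: 11 /r/ → [+RTR]; 10 /u/ → [+RTR]; bound reached.
Targets with no active source: positions 1 2 3 4 5 6 7 8 9 13 14 15 16 stay [-emphatic].

10 11 12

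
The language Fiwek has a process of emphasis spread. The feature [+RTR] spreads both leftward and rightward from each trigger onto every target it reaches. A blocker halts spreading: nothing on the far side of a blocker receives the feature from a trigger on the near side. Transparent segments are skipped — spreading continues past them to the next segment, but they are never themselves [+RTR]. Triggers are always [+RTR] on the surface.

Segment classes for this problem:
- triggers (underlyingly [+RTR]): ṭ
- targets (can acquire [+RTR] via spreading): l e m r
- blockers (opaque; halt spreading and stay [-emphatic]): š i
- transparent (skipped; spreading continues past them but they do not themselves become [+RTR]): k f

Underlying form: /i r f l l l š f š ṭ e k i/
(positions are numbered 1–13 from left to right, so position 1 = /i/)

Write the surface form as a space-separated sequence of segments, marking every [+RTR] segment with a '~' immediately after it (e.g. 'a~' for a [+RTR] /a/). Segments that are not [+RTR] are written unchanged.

i r f l l l š f š ṭ~ e~ k i

From /ṭ/ at 10 rightward: 11 /e/ → [+RTR]; 12 /k/ transparent; 13 /i/ blocks.
From /ṭ/ at 10 leftward: 9 /š/ blocks.
Targets with no active source: positions 2 4 5 6 stay [-emphatic].
[+RTR] positions on the surface: 10 11.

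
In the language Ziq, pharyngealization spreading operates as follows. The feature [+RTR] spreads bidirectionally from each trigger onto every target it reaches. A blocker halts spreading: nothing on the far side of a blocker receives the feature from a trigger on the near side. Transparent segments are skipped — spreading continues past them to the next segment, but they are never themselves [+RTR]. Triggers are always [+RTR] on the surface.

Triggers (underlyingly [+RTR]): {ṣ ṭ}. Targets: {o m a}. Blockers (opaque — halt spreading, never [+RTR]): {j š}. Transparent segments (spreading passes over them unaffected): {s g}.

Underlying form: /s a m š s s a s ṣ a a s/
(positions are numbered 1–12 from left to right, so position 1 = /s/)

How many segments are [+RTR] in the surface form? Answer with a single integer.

From /ṣ/ at 9 rightward: 10 /a/ → [+RTR]; 11 /a/ → [+RTR]; 12 /s/ transparent; word edge.
From /ṣ/ at 9 leftward: 8 /s/ transparent; 7 /a/ → [+RTR]; 6 /s/ transparent; 5 /s/ transparent; 4 /š/ blocks.
Targets with no active source: positions 2 3 stay [-emphatic].
[+RTR] positions on the surface: 7 9 10 11.

4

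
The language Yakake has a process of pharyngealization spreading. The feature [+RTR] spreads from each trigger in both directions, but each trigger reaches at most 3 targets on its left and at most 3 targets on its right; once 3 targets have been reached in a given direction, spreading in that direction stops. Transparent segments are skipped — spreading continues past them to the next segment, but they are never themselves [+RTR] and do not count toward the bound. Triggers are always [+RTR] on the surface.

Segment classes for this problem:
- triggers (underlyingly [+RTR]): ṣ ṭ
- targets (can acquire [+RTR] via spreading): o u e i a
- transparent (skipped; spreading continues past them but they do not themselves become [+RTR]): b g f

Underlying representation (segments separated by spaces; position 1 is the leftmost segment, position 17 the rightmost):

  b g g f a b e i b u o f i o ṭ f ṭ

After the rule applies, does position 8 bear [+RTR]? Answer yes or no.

From /ṭ/ at 15 rightward: 16 /f/ transparent; 17 /ṭ/ is itself a trigger — this domain ends here.
From /ṭ/ at 15 leftward: 14 /o/ → [+RTR]; 13 /i/ → [+RTR]; 12 /f/ transparent; 11 /o/ → [+RTR]; bound reached.
From /ṭ/ at 17 rightward: word edge.
From /ṭ/ at 17 leftward: 16 /f/ transparent; 15 /ṭ/ is itself a trigger — this domain ends here.
Targets with no active source: positions 5 7 8 10 stay [-emphatic].
[+RTR] positions on the surface: 11 13 14 15 17.

no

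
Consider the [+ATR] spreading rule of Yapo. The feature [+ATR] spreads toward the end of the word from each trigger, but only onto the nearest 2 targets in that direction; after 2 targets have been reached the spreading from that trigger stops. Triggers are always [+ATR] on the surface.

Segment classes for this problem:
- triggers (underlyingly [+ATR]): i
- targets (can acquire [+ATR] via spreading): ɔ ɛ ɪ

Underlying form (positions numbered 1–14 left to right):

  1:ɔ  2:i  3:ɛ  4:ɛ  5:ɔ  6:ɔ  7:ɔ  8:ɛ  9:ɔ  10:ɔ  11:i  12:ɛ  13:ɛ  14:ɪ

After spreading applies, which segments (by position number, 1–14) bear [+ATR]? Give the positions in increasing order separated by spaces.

2 3 4 11 12 13

From /i/ at 2 rightward: 3 /ɛ/ → [+ATR]; 4 /ɛ/ → [+ATR]; bound reached.
From /i/ at 11 rightward: 12 /ɛ/ → [+ATR]; 13 /ɛ/ → [+ATR]; bound reached.
Targets with no active source: positions 1 5 6 7 8 9 10 14 stay [-ATR].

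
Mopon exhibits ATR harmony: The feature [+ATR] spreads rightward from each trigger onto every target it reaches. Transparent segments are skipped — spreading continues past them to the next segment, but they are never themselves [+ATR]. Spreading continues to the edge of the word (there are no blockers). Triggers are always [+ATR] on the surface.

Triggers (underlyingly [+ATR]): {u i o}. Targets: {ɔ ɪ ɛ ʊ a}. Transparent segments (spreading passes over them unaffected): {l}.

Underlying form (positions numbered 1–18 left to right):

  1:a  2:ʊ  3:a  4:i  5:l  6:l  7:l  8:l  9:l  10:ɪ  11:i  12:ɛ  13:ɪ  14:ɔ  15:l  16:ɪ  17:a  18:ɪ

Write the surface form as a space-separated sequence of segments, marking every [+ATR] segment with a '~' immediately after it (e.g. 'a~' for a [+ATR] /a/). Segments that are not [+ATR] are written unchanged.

From /i/ at 4 rightward: 5 /l/ transparent; 6 /l/ transparent; 7 /l/ transparent; 8 /l/ transparent; 9 /l/ transparent; 10 /ɪ/ → [+ATR]; 11 /i/ is itself a trigger — this domain ends here.
From /i/ at 11 rightward: 12 /ɛ/ → [+ATR]; 13 /ɪ/ → [+ATR]; 14 /ɔ/ → [+ATR]; 15 /l/ transparent; 16 /ɪ/ → [+ATR]; 17 /a/ → [+ATR]; 18 /ɪ/ → [+ATR]; word edge.
Targets with no active source: positions 1 2 3 stay [-ATR].
[+ATR] positions on the surface: 4 10 11 12 13 14 16 17 18.

a ʊ a i~ l l l l l ɪ~ i~ ɛ~ ɪ~ ɔ~ l ɪ~ a~ ɪ~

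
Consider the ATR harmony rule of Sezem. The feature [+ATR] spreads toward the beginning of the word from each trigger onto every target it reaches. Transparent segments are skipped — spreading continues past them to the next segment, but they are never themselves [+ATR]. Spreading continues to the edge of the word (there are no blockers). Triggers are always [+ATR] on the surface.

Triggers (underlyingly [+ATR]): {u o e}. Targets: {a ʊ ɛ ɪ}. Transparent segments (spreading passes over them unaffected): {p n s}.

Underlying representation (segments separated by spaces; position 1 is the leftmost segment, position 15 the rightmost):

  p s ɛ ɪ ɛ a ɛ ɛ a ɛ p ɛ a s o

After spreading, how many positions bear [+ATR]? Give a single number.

From /o/ at 15 leftward: 14 /s/ transparent; 13 /a/ → [+ATR]; 12 /ɛ/ → [+ATR]; 11 /p/ transparent; 10 /ɛ/ → [+ATR]; 9 /a/ → [+ATR]; 8 /ɛ/ → [+ATR]; 7 /ɛ/ → [+ATR]; 6 /a/ → [+ATR]; 5 /ɛ/ → [+ATR]; 4 /ɪ/ → [+ATR]; 3 /ɛ/ → [+ATR]; 2 /s/ transparent; 1 /p/ transparent; word edge.
[+ATR] positions on the surface: 3 4 5 6 7 8 9 10 12 13 15.

11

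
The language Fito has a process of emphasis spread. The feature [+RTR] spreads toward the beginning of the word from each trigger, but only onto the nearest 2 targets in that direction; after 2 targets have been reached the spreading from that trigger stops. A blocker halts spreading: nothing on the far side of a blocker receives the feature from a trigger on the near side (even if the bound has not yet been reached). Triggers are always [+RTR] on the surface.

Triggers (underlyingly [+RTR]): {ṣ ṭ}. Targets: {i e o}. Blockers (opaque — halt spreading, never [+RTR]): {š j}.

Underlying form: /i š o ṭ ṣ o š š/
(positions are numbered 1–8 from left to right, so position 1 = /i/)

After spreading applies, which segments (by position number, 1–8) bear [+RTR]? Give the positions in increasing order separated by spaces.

3 4 5

From /ṭ/ at 4 leftward: 3 /o/ → [+RTR]; 2 /š/ blocks.
From /ṣ/ at 5 leftward: 4 /ṭ/ is itself a trigger — this domain ends here.
Targets with no active source: positions 1 6 stay [-emphatic].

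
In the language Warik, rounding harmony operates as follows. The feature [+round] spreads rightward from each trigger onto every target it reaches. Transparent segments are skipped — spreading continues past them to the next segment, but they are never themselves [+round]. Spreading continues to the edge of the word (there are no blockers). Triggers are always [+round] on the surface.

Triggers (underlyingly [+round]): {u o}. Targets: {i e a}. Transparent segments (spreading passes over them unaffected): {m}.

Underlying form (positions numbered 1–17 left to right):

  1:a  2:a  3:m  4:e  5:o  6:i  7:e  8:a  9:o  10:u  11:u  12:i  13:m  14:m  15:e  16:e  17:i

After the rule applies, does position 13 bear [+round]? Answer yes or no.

no

From /o/ at 5 rightward: 6 /i/ → [+round]; 7 /e/ → [+round]; 8 /a/ → [+round]; 9 /o/ is itself a trigger — this domain ends here.
From /o/ at 9 rightward: 10 /u/ is itself a trigger — this domain ends here.
From /u/ at 10 rightward: 11 /u/ is itself a trigger — this domain ends here.
From /u/ at 11 rightward: 12 /i/ → [+round]; 13 /m/ transparent; 14 /m/ transparent; 15 /e/ → [+round]; 16 /e/ → [+round]; 17 /i/ → [+round]; word edge.
Targets with no active source: positions 1 2 4 stay [-round].
[+round] positions on the surface: 5 6 7 8 9 10 11 12 15 16 17.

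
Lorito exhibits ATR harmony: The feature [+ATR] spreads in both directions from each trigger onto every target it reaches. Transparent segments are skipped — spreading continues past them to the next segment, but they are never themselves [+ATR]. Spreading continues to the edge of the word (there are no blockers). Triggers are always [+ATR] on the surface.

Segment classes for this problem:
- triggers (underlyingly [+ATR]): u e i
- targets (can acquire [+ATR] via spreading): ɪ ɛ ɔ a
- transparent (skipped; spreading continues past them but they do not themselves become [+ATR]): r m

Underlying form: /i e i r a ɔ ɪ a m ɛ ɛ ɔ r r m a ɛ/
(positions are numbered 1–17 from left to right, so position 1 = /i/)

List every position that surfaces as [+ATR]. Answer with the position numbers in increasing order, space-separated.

From /i/ at 1 rightward: 2 /e/ is itself a trigger — this domain ends here.
From /i/ at 1 leftward: word edge.
From /e/ at 2 rightward: 3 /i/ is itself a trigger — this domain ends here.
From /e/ at 2 leftward: 1 /i/ is itself a trigger — this domain ends here.
From /i/ at 3 rightward: 4 /r/ transparent; 5 /a/ → [+ATR]; 6 /ɔ/ → [+ATR]; 7 /ɪ/ → [+ATR]; 8 /a/ → [+ATR]; 9 /m/ transparent; 10 /ɛ/ → [+ATR]; 11 /ɛ/ → [+ATR]; 12 /ɔ/ → [+ATR]; 13 /r/ transparent; 14 /r/ transparent; 15 /m/ transparent; 16 /a/ → [+ATR]; 17 /ɛ/ → [+ATR]; word edge.
From /i/ at 3 leftward: 2 /e/ is itself a trigger — this domain ends here.

1 2 3 5 6 7 8 10 11 12 16 17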